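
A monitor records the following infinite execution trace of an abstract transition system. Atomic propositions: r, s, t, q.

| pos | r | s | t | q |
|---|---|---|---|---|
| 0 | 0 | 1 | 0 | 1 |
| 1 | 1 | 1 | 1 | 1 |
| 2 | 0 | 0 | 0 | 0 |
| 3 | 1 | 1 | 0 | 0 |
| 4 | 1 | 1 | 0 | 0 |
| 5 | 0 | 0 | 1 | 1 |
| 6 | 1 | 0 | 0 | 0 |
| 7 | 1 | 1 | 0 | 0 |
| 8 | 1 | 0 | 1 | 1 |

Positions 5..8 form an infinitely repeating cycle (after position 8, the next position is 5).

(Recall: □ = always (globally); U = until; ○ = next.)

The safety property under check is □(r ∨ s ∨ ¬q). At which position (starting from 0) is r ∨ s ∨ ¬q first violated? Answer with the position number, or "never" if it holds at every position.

Check r ∨ s ∨ ¬q at each position in order: 0 ✓, 1 ✓, 2 ✓, 3 ✓, 4 ✓.
At position 5 the labels are {q, t}, so r ∨ s ∨ ¬q is false there. This is the first violation.

5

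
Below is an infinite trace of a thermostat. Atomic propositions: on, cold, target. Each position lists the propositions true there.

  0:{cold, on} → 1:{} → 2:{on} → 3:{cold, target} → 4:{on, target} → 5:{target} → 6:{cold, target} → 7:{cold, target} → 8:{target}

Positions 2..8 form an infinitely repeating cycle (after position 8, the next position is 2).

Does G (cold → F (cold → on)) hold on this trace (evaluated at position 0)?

cold → F (cold → on) holds at every position 0..8, and those are all positions ever visited, so G (cold → F (cold → on)) holds.
Positions where cold holds: 0, 3, 6, 7.
Check F (cold → on) at each: 0→ok, 3→ok, 6→ok, 7→ok.

Yes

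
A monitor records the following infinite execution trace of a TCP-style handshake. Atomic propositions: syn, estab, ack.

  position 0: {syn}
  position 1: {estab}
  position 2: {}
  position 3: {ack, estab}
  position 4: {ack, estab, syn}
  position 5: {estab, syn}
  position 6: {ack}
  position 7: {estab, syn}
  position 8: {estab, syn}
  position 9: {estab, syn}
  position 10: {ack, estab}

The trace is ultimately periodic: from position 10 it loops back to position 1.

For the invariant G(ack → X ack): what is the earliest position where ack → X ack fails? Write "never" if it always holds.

Check ack → X ack at each position in order: 0 ✓, 1 ✓, 2 ✓, 3 ✓.
At position 4 the labels are {ack, estab, syn} and the next position 5 has {estab, syn}, so ack → X ack is false there. This is the first violation.

4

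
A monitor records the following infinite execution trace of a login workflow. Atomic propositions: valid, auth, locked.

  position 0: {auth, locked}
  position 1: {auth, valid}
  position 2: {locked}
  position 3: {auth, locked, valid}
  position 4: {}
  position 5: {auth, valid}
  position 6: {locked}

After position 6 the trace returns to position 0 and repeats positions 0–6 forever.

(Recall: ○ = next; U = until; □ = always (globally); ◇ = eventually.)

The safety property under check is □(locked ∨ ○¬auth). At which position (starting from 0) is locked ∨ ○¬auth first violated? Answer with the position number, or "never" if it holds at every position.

Check locked ∨ ○¬auth at each position in order: 0 ✓, 1 ✓, 2 ✓, 3 ✓.
At position 4 the labels are {} and the next position 5 has {auth, valid}, so locked ∨ ○¬auth is false there. This is the first violation.

4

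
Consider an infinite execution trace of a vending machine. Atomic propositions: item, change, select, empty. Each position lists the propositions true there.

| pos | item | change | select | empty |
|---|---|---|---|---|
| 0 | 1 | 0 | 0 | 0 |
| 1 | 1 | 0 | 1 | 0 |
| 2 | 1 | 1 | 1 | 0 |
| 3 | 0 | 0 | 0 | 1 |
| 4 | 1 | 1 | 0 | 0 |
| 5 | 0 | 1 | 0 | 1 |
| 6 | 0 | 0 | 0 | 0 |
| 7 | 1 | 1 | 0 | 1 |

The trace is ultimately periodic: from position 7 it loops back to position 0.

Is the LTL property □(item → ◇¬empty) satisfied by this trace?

Yes

item → ◇¬empty holds at every position 0..7, and those are all positions ever visited, so □(item → ◇¬empty) holds.
Positions where item holds: 0, 1, 2, 4, 7.
Check ◇¬empty at each: 0→ok, 1→ok, 2→ok, 4→ok, 7→ok.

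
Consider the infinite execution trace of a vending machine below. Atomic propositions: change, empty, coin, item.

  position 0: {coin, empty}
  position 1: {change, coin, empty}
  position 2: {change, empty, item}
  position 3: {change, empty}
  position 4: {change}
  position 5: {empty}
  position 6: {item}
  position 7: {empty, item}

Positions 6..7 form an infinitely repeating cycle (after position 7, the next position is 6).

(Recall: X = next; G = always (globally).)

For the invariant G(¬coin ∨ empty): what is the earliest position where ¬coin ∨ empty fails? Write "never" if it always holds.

¬coin ∨ empty holds at every position 0..7, and those are all the positions the trace ever visits, so the invariant G(¬coin ∨ empty) is never violated.

never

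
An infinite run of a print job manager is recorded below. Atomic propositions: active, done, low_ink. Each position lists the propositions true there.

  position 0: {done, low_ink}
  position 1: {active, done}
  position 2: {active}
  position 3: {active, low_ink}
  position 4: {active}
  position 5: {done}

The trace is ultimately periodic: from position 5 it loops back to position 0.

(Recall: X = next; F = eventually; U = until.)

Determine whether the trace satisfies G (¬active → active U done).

¬active → active U done holds at every position 0..5, and those are all positions ever visited, so G (¬active → active U done) holds.
Positions where ¬active holds: 0, 5.
Check active U done at each: 0→ok, 5→ok.

Satisfied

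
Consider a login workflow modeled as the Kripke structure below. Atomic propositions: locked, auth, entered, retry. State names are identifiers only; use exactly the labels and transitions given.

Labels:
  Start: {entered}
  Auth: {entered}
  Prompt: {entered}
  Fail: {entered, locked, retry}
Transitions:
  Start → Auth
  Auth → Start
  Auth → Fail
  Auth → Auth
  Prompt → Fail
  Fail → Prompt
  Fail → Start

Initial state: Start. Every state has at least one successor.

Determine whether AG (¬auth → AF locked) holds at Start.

States satisfying ¬auth → AF locked: {Prompt, Fail}.
States satisfying AG (¬auth → AF locked): ∅.
Auth is reachable from Start and violates ¬auth → AF locked, so AG fails at Start.
Start ∉ Sat(AG (¬auth → AF locked)).

Violated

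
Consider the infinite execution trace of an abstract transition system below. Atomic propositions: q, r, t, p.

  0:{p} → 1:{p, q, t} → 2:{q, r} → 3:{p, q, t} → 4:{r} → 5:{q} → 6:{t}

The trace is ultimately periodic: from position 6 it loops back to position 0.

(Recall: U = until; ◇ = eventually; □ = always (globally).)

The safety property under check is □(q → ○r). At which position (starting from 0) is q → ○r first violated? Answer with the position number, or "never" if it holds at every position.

2

Check q → ○r at each position in order: 0 ✓, 1 ✓.
At position 2 the labels are {q, r} and the next position 3 has {p, q, t}, so q → ○r is false there. This is the first violation.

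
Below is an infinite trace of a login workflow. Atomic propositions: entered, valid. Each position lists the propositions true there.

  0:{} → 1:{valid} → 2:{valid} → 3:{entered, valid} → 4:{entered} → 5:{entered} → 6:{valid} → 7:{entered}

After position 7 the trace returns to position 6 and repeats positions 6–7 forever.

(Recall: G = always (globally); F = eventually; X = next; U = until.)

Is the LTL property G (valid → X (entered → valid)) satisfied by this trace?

valid → X (entered → valid) must hold at every position from 0 onward. It fails at position 3, so G (valid → X (entered → valid)) is false.
Positions where valid holds: 1, 2, 3, 6.
Check X (entered → valid) at each: 1→ok, 2→ok, 3→fails, 6→fails.

Does not hold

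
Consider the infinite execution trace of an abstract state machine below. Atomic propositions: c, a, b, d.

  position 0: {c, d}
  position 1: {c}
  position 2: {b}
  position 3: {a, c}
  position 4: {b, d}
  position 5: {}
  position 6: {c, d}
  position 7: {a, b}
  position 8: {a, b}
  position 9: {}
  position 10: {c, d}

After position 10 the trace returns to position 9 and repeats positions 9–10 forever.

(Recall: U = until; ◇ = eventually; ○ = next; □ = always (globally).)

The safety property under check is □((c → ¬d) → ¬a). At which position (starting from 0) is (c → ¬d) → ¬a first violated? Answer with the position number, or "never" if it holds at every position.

3

Check (c → ¬d) → ¬a at each position in order: 0 ✓, 1 ✓, 2 ✓.
At position 3 the labels are {a, c}, so (c → ¬d) → ¬a is false there. This is the first violation.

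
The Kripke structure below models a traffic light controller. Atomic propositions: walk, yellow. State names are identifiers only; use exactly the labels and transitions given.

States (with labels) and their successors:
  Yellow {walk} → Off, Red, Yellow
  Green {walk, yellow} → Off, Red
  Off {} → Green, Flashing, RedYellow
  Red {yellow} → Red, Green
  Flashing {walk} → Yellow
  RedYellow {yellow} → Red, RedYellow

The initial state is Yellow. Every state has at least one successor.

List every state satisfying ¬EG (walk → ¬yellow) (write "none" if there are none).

{Green}

States satisfying walk → ¬yellow: {Yellow, Off, Red, Flashing, RedYellow}.
States satisfying EG (walk → ¬yellow): {Yellow, Off, Red, Flashing, RedYellow}.
States satisfying ¬EG (walk → ¬yellow): {Green}.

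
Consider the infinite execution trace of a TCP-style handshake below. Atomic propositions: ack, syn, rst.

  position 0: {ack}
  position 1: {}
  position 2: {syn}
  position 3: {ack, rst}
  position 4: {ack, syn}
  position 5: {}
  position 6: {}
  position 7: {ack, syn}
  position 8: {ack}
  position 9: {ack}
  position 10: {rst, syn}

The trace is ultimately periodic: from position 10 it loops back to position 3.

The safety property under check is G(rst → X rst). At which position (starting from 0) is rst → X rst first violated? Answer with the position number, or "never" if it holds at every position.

3

Check rst → X rst at each position in order: 0 ✓, 1 ✓, 2 ✓.
At position 3 the labels are {ack, rst} and the next position 4 has {ack, syn}, so rst → X rst is false there. This is the first violation.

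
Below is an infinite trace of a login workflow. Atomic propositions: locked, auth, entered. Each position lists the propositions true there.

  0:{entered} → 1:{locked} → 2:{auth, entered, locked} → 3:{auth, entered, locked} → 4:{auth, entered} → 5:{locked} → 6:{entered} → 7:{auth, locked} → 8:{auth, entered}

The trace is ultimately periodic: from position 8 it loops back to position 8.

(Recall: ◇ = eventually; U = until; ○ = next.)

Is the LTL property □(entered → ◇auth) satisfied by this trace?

Satisfied

entered → ◇auth holds at every position 0..8, and those are all positions ever visited, so □(entered → ◇auth) holds.
Positions where entered holds: 0, 2, 3, 4, 6, 8.
Check ◇auth at each: 0→ok, 2→ok, 3→ok, 4→ok, 6→ok, 8→ok.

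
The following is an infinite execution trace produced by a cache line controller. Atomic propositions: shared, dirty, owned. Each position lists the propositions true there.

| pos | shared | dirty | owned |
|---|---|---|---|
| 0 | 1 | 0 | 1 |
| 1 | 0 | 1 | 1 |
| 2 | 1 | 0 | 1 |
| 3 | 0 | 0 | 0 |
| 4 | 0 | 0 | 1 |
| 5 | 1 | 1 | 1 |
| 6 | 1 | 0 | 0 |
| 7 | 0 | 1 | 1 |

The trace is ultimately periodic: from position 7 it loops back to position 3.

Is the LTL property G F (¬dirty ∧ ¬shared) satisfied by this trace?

Yes

F (¬dirty ∧ ¬shared) holds at every position 0..7, and those are all positions ever visited, so G F (¬dirty ∧ ¬shared) holds.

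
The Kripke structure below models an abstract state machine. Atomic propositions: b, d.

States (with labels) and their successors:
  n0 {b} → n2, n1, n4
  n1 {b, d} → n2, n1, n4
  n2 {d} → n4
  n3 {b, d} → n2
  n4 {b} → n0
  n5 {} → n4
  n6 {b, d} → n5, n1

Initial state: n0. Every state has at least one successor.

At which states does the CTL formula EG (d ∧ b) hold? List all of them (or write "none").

States satisfying d ∧ b: {n1, n3, n6}.
States satisfying EG (d ∧ b): {n1, n6}.

{n1, n6}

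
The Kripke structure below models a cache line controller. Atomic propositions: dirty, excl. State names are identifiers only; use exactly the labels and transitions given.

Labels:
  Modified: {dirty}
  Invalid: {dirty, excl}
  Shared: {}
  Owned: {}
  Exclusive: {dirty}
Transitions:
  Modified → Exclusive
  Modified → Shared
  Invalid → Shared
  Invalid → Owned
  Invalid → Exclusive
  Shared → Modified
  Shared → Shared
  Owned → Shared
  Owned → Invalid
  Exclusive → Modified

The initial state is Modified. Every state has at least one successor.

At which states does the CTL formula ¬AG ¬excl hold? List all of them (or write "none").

States satisfying ¬excl: {Modified, Shared, Owned, Exclusive}.
States satisfying AG ¬excl: {Modified, Shared, Exclusive}.
States satisfying ¬AG ¬excl: {Invalid, Owned}.

{Invalid, Owned}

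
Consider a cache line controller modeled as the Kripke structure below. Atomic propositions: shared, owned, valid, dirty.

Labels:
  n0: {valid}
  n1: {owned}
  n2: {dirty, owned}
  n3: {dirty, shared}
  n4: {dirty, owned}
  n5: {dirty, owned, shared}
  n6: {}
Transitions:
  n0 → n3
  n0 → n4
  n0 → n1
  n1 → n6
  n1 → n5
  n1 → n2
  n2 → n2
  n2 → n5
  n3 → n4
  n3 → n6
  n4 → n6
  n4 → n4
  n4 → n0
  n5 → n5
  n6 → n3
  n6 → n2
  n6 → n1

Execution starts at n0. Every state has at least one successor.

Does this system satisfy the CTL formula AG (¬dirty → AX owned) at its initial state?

Does not hold

States satisfying ¬dirty → AX owned: {n2, n3, n4, n5}.
States satisfying AG (¬dirty → AX owned): {n2, n5}.
n0 is reachable from n0 and violates ¬dirty → AX owned, so AG fails at n0.
n0 ∉ Sat(AG (¬dirty → AX owned)).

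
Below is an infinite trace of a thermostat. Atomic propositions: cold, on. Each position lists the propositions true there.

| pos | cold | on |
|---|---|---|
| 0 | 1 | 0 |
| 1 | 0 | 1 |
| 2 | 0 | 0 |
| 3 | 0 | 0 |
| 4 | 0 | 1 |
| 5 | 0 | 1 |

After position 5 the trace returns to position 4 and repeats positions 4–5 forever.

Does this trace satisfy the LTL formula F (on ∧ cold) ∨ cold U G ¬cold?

Satisfied

on ∧ cold is false at every position 0..5, so it never becomes true and F (on ∧ cold) fails.
Walking from position 0: G ¬cold first holds at position 1, and cold holds at every earlier position along the way, so cold U G ¬cold holds.
At position 0: F (on ∧ cold) is false; cold U G ¬cold is true; so F (on ∧ cold) ∨ cold U G ¬cold is true.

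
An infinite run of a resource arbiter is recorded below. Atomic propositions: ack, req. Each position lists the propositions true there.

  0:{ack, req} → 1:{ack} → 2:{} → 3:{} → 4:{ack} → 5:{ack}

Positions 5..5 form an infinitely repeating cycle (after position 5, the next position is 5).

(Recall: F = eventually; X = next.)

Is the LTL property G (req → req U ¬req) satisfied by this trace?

Yes

req → req U ¬req holds at every position 0..5, and those are all positions ever visited, so G (req → req U ¬req) holds.
Positions where req holds: 0.
Check req U ¬req at each: 0→ok.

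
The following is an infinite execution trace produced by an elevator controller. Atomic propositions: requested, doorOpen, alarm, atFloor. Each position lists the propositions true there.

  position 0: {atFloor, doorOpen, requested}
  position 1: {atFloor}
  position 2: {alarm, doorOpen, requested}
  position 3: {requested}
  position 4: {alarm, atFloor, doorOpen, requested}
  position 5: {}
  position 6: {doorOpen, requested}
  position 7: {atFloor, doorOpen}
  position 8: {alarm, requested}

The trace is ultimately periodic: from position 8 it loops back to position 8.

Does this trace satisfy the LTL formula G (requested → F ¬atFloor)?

requested → F ¬atFloor holds at every position 0..8, and those are all positions ever visited, so G (requested → F ¬atFloor) holds.
Positions where requested holds: 0, 2, 3, 4, 6, 8.
Check F ¬atFloor at each: 0→ok, 2→ok, 3→ok, 4→ok, 6→ok, 8→ok.

Holds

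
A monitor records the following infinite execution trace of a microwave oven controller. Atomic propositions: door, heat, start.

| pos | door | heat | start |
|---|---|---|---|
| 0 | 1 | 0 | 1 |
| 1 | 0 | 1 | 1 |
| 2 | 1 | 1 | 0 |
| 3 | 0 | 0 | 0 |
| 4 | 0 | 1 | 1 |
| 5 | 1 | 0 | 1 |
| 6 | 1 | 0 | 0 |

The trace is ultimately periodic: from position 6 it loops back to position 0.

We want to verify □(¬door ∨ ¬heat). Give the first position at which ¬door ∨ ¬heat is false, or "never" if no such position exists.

Check ¬door ∨ ¬heat at each position in order: 0 ✓, 1 ✓.
At position 2 the labels are {door, heat}, so ¬door ∨ ¬heat is false there. This is the first violation.

2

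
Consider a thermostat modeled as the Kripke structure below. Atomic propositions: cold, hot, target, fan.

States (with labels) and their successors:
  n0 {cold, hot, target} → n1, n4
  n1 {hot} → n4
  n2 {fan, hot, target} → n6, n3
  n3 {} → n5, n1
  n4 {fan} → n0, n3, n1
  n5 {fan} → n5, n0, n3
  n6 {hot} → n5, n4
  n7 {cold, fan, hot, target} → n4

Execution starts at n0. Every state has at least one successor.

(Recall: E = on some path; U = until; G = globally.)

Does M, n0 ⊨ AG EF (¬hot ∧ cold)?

States satisfying EF (¬hot ∧ cold): ∅.
States satisfying AG EF (¬hot ∧ cold): ∅.
n0 is reachable from n0 and violates EF (¬hot ∧ cold), so AG fails at n0.
n0 ∉ Sat(AG EF (¬hot ∧ cold)).

No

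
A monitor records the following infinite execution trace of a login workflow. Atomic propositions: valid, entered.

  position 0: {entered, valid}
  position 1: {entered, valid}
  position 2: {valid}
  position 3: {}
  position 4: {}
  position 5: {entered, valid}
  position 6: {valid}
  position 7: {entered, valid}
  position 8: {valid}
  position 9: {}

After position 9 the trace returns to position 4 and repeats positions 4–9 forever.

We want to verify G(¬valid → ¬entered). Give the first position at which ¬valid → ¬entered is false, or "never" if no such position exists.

¬valid → ¬entered holds at every position 0..9, and those are all the positions the trace ever visits, so the invariant G(¬valid → ¬entered) is never violated.

never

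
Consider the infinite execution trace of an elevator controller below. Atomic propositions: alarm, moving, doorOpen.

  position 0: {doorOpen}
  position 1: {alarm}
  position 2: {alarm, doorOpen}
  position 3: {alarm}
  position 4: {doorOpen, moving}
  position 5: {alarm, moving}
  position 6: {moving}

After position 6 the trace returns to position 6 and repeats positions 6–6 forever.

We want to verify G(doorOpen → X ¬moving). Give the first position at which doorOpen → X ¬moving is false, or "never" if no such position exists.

4

Check doorOpen → X ¬moving at each position in order: 0 ✓, 1 ✓, 2 ✓, 3 ✓.
At position 4 the labels are {doorOpen, moving} and the next position 5 has {alarm, moving}, so doorOpen → X ¬moving is false there. This is the first violation.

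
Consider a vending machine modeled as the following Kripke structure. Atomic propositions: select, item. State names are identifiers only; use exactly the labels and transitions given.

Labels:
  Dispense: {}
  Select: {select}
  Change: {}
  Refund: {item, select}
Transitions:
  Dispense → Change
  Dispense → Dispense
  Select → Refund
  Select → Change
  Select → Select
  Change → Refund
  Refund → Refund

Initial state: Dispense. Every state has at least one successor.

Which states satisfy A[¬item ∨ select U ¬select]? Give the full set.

States satisfying ¬item ∨ select: {Dispense, Select, Change, Refund}.
States satisfying ¬select: {Dispense, Change}.
States satisfying A[¬item ∨ select U ¬select]: {Dispense, Change}.

{Dispense, Change}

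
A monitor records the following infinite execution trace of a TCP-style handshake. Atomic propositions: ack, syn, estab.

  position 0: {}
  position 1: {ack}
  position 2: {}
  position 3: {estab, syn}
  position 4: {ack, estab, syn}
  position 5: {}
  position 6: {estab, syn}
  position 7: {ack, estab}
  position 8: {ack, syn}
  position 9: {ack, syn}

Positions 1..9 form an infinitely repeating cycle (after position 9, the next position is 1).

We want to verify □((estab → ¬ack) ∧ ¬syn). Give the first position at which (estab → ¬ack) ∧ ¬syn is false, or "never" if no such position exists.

Check (estab → ¬ack) ∧ ¬syn at each position in order: 0 ✓, 1 ✓, 2 ✓.
At position 3 the labels are {estab, syn}, so (estab → ¬ack) ∧ ¬syn is false there. This is the first violation.

3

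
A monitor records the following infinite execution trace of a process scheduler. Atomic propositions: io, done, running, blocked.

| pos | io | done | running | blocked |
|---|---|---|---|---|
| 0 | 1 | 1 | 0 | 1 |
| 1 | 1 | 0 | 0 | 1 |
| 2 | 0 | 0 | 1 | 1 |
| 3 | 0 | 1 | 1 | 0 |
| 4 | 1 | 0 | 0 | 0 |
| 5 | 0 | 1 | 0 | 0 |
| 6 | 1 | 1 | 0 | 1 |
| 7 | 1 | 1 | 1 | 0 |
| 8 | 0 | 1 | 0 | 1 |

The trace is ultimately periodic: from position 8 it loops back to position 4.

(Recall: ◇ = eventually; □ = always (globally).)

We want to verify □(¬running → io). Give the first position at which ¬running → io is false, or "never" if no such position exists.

Check ¬running → io at each position in order: 0 ✓, 1 ✓, 2 ✓, 3 ✓, 4 ✓.
At position 5 the labels are {done}, so ¬running → io is false there. This is the first violation.

5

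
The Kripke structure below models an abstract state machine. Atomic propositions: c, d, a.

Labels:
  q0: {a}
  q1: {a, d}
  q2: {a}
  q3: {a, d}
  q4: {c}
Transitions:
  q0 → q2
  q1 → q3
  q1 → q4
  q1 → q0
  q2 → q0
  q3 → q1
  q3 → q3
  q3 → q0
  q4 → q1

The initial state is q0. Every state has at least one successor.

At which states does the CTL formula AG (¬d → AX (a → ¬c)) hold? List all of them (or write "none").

{q0, q1, q2, q3, q4}

States satisfying ¬d → AX (a → ¬c): {q0, q1, q2, q3, q4}.
States satisfying AG (¬d → AX (a → ¬c)): {q0, q1, q2, q3, q4}.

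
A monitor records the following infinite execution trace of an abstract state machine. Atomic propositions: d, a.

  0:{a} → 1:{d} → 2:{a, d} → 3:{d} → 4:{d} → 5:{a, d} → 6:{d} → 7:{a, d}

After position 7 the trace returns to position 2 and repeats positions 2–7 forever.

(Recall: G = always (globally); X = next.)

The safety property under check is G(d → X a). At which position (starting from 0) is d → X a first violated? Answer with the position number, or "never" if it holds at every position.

2

Check d → X a at each position in order: 0 ✓, 1 ✓.
At position 2 the labels are {a, d} and the next position 3 has {d}, so d → X a is false there. This is the first violation.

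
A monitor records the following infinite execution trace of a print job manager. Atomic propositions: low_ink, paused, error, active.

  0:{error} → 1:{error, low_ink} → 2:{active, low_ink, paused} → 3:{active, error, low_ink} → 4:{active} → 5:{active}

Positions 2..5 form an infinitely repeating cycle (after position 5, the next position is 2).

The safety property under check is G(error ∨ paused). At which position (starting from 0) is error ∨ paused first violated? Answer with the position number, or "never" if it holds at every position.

Check error ∨ paused at each position in order: 0 ✓, 1 ✓, 2 ✓, 3 ✓.
At position 4 the labels are {active}, so error ∨ paused is false there. This is the first violation.

4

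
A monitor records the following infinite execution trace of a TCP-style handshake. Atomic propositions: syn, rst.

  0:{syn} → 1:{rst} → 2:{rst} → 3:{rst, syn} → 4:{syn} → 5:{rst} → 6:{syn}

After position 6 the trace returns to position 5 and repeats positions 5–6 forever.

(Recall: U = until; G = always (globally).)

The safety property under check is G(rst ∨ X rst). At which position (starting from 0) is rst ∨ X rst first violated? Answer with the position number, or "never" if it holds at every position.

never

rst ∨ X rst holds at every position 0..6, and those are all the positions the trace ever visits, so the invariant G(rst ∨ X rst) is never violated.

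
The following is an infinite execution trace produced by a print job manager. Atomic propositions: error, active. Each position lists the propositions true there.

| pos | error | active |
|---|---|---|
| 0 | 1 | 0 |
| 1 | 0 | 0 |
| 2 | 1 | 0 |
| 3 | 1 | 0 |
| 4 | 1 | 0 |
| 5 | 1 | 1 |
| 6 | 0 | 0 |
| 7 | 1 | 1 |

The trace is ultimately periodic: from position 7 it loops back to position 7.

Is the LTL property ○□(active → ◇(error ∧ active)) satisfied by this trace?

Holds

The position after 0 is 1; □(active → ◇(error ∧ active)) is true there.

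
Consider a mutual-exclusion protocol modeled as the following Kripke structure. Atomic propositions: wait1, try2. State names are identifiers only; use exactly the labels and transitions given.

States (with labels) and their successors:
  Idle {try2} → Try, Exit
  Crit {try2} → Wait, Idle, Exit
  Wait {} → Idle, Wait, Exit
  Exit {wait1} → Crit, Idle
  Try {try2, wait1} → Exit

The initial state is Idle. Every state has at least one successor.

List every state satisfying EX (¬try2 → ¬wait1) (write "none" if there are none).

States satisfying ¬try2 → ¬wait1: {Idle, Crit, Wait, Try}.
States satisfying EX (¬try2 → ¬wait1): {Idle, Crit, Wait, Exit}.

{Idle, Crit, Wait, Exit}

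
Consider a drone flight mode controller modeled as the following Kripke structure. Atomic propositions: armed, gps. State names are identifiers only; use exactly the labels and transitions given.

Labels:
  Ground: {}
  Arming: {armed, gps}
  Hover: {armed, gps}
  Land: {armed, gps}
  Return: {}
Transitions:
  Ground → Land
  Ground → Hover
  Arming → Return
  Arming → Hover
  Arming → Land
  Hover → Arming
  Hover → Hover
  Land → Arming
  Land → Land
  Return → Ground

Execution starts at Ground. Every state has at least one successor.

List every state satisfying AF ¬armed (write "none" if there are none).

{Ground, Return}

States satisfying ¬armed: {Ground, Return}.
States satisfying AF ¬armed: {Ground, Return}.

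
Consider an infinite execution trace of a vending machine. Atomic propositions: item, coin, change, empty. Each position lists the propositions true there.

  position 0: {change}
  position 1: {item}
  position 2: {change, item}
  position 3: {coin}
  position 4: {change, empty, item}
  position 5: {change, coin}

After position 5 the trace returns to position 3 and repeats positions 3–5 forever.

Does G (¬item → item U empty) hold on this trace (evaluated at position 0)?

Violated

¬item → item U empty must hold at every position from 0 onward. It fails at position 0, so G (¬item → item U empty) is false.
Positions where ¬item holds: 0, 3, 5.
Check item U empty at each: 0→fails, 3→fails, 5→fails.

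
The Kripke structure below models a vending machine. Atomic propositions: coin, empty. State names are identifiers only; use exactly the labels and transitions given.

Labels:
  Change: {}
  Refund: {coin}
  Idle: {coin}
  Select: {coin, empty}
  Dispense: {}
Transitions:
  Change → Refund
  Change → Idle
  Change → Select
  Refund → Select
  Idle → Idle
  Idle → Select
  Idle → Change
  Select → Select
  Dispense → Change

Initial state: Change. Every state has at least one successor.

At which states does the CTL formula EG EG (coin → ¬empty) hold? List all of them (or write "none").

States satisfying EG (coin → ¬empty): {Change, Idle, Dispense}.
States satisfying EG EG (coin → ¬empty): {Change, Idle, Dispense}.

{Change, Idle, Dispense}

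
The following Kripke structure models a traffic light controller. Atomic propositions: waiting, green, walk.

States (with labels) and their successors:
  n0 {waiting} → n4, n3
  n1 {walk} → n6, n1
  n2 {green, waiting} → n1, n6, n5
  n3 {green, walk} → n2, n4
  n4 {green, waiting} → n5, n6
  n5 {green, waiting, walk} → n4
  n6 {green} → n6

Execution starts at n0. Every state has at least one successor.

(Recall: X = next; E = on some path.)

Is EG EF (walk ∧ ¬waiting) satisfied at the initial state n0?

States satisfying EF (walk ∧ ¬waiting): {n0, n1, n2, n3}.
States satisfying EG EF (walk ∧ ¬waiting): {n0, n1, n2, n3}.
n0 ∈ Sat(EG EF (walk ∧ ¬waiting)).

Holds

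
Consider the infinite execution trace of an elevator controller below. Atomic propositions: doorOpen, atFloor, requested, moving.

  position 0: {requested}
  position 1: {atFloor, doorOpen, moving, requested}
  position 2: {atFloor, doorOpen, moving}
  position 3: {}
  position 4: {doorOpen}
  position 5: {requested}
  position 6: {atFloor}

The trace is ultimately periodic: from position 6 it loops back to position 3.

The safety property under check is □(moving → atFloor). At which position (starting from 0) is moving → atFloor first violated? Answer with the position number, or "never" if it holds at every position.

never

moving → atFloor holds at every position 0..6, and those are all the positions the trace ever visits, so the invariant □(moving → atFloor) is never violated.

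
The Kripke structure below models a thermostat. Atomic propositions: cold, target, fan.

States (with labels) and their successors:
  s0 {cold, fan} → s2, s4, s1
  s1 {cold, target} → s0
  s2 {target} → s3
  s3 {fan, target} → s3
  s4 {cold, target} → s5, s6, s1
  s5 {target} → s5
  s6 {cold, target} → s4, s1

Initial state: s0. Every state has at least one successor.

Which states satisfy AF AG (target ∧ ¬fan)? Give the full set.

States satisfying AG (target ∧ ¬fan): {s5}.
States satisfying AF AG (target ∧ ¬fan): {s5}.

{s5}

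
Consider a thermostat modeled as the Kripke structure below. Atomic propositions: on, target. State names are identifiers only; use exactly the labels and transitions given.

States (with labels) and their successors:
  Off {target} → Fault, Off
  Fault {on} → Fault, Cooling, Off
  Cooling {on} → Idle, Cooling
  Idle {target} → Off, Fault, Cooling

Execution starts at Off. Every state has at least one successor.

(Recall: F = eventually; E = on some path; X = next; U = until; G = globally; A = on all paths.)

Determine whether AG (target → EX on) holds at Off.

Yes

States satisfying target → EX on: {Off, Fault, Cooling, Idle}.
States satisfying AG (target → EX on): {Off, Fault, Cooling, Idle}.
Every state reachable from Off satisfies target → EX on.
Off ∈ Sat(AG (target → EX on)).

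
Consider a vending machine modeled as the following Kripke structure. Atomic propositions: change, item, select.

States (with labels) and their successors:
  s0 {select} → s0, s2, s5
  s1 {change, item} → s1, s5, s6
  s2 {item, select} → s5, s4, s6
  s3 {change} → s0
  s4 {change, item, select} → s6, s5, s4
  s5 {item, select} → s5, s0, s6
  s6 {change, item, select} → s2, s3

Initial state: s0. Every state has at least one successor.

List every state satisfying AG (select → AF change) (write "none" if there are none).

none

States satisfying select → AF change: {s1, s3, s4, s6}.
States satisfying AG (select → AF change): ∅.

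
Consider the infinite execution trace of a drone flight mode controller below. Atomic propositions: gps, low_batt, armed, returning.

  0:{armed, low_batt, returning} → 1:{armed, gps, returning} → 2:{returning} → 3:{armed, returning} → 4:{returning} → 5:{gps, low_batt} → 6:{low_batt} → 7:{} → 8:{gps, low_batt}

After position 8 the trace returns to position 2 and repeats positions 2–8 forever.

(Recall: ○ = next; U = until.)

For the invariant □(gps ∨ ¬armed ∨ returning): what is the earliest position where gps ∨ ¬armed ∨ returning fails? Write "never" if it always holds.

never

gps ∨ ¬armed ∨ returning holds at every position 0..8, and those are all the positions the trace ever visits, so the invariant □(gps ∨ ¬armed ∨ returning) is never violated.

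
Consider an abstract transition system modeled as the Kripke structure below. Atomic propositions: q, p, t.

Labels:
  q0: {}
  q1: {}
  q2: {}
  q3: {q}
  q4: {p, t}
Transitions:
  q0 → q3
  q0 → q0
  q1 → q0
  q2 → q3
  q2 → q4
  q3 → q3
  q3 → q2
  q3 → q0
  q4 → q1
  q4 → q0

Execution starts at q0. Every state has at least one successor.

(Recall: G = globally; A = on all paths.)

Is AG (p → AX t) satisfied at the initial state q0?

States satisfying p → AX t: {q0, q1, q2, q3}.
States satisfying AG (p → AX t): ∅.
q4 is reachable from q0 and violates p → AX t, so AG fails at q0.
q0 ∉ Sat(AG (p → AX t)).

Violated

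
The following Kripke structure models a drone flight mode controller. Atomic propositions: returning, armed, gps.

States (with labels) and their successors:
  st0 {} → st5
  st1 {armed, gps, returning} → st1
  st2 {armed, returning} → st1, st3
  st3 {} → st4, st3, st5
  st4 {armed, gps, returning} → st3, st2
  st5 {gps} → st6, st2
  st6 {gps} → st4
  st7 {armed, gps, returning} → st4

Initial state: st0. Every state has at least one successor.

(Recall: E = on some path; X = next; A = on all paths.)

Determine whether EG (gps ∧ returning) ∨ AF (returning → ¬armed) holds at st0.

States satisfying gps ∧ returning: {st1, st4, st7}.
States satisfying EG (gps ∧ returning): {st1}.
States satisfying returning → ¬armed: {st0, st3, st5, st6}.
States satisfying AF (returning → ¬armed): {st0, st3, st5, st6}.
States satisfying EG (gps ∧ returning) ∨ AF (returning → ¬armed): {st0, st1, st3, st5, st6}.
st0 ∈ Sat(EG (gps ∧ returning) ∨ AF (returning → ¬armed)).

Yes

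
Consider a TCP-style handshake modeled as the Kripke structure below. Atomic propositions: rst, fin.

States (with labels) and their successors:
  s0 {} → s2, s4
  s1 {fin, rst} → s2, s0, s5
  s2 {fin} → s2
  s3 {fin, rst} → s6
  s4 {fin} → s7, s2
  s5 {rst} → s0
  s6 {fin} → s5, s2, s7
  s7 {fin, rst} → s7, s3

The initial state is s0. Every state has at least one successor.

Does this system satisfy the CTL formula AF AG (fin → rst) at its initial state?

States satisfying AG (fin → rst): ∅.
States satisfying AF AG (fin → rst): ∅.
There is a path from s0 along which AG (fin → rst) never holds.
s0 ∉ Sat(AF AG (fin → rst)).

Violated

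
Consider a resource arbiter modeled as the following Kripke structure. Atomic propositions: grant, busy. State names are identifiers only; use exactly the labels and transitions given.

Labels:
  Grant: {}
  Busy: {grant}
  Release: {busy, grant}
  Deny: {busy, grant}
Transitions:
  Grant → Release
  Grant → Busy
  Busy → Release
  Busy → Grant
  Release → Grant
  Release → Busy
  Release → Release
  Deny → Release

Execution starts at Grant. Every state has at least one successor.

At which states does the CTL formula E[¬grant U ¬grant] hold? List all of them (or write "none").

{Grant}

States satisfying ¬grant: {Grant}.
States satisfying E[¬grant U ¬grant]: {Grant}.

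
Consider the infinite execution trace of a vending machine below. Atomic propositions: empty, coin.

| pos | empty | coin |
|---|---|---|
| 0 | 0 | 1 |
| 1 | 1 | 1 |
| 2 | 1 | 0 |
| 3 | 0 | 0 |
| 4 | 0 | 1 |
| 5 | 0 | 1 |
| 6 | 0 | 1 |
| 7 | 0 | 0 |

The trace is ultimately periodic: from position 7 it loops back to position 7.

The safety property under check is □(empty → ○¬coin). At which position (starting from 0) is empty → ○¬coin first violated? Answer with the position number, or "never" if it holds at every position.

never

empty → ○¬coin holds at every position 0..7, and those are all the positions the trace ever visits, so the invariant □(empty → ○¬coin) is never violated.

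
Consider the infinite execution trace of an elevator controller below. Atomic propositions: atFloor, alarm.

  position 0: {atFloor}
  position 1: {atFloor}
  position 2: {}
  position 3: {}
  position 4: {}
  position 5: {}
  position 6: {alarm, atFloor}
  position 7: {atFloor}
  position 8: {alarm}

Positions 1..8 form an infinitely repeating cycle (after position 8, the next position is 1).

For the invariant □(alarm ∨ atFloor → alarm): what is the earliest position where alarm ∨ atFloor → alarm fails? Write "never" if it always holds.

At position 0 the labels are {atFloor}, so alarm ∨ atFloor → alarm is false there. This is the first violation.

0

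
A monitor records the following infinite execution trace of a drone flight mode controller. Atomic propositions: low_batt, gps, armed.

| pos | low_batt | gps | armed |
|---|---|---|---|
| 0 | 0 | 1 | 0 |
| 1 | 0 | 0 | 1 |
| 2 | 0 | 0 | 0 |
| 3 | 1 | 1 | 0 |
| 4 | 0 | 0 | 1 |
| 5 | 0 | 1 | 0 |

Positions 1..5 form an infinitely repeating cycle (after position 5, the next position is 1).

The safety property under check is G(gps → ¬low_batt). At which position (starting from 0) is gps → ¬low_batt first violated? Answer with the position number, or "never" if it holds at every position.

Check gps → ¬low_batt at each position in order: 0 ✓, 1 ✓, 2 ✓.
At position 3 the labels are {gps, low_batt}, so gps → ¬low_batt is false there. This is the first violation.

3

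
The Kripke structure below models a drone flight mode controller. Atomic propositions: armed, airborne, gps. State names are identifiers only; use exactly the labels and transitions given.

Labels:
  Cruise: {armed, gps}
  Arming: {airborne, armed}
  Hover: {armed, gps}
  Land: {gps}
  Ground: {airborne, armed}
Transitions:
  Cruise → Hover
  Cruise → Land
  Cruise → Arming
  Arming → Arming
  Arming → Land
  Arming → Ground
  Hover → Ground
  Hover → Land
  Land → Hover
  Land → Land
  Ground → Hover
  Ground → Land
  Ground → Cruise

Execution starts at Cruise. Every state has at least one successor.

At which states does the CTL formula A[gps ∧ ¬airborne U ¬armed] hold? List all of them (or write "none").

{Land}

States satisfying gps ∧ ¬airborne: {Cruise, Hover, Land}.
States satisfying ¬armed: {Land}.
States satisfying A[gps ∧ ¬airborne U ¬armed]: {Land}.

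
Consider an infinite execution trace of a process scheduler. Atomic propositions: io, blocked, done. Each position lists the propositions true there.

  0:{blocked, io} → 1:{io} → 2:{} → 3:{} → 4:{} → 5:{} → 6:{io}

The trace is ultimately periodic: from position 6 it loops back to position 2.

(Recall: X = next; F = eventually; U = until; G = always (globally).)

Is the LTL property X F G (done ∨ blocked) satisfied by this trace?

The position after 0 is 1; F G (done ∨ blocked) is false there.

No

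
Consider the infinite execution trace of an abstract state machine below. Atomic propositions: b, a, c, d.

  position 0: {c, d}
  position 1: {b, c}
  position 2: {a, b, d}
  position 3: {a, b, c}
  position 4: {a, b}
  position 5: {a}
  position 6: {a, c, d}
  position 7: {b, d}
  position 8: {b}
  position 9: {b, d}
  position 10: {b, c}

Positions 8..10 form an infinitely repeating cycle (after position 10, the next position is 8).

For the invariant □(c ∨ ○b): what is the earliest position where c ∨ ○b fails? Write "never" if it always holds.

4

Check c ∨ ○b at each position in order: 0 ✓, 1 ✓, 2 ✓, 3 ✓.
At position 4 the labels are {a, b} and the next position 5 has {a}, so c ∨ ○b is false there. This is the first violation.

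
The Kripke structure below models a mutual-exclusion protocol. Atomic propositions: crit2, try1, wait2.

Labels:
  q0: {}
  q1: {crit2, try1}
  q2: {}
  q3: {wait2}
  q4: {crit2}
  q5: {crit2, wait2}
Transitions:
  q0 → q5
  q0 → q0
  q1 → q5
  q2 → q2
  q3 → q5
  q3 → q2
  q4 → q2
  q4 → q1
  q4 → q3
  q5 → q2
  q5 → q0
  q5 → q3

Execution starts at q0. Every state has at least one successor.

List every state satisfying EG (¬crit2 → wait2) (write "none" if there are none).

States satisfying ¬crit2 → wait2: {q1, q3, q4, q5}.
States satisfying EG (¬crit2 → wait2): {q1, q3, q4, q5}.

{q1, q3, q4, q5}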